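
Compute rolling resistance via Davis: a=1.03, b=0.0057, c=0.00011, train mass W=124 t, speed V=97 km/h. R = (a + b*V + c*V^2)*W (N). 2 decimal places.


b*V = 0.0057 * 97 = 0.5529
c*V^2 = 0.00011 * 9409 = 1.03499
R_per_t = 1.03 + 0.5529 + 1.03499 = 2.61789 N/t
R_total = 2.61789 * 124 = 324.62 N

324.62


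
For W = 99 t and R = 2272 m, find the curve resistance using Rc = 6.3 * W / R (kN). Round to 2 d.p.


Rc = 6.3 * W / R
Rc = 6.3 * 99 / 2272
Rc = 623.7 / 2272
Rc = 0.27 kN

0.27


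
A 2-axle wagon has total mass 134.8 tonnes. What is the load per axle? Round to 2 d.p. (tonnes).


Load per axle = total weight / number of axles
Load = 134.8 / 2
Load = 67.40 tonnes

67.40


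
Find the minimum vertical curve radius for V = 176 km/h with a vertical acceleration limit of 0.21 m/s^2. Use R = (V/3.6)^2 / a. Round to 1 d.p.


Convert speed: V = 176 / 3.6 = 48.8889 m/s
V^2 = 2390.1235 m^2/s^2
R_v = 2390.1235 / 0.21
R_v = 11381.5 m

11381.5


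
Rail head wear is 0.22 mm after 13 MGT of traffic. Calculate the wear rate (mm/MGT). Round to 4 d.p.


Wear rate = total wear / cumulative tonnage
Rate = 0.22 / 13
Rate = 0.0169 mm/MGT

0.0169


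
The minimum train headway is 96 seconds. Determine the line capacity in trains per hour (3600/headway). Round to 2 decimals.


Capacity = 3600 / headway
Capacity = 3600 / 96
Capacity = 37.50 trains/hour

37.50


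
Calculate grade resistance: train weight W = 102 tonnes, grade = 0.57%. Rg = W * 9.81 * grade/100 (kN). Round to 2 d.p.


Rg = W * 9.81 * grade / 100
Rg = 102 * 9.81 * 0.57 / 100
Rg = 1000.62 * 0.0057
Rg = 5.70 kN

5.70


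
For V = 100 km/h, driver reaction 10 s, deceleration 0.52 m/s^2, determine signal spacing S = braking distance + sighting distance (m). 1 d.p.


V = 100 / 3.6 = 27.7778 m/s
Braking distance = 27.7778^2 / (2*0.52) = 741.9278 m
Sighting distance = 27.7778 * 10 = 277.7778 m
S = 741.9278 + 277.7778 = 1019.7 m

1019.7


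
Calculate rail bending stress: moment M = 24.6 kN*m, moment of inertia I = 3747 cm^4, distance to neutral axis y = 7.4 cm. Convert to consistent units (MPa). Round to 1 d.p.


Convert units:
M = 24.6 kN*m = 24600000 N*mm
y = 7.4 cm = 74 mm
I = 3747 cm^4 = 37470000 mm^4
sigma = 24600000 * 74 / 37470000
sigma = 48.6 MPa

48.6


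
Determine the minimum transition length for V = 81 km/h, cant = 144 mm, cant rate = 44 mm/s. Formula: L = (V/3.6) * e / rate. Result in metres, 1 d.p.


Convert speed: V = 81 / 3.6 = 22.5 m/s
L = 22.5 * 144 / 44
L = 3240.0 / 44
L = 73.6 m

73.6


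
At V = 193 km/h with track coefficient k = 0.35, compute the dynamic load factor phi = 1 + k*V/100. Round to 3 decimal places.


phi = 1 + k * V / 100
phi = 1 + 0.35 * 193 / 100
phi = 1 + 0.6755
phi = 1.676

1.676


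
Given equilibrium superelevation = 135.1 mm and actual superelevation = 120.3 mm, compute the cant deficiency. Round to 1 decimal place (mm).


Cant deficiency = equilibrium cant - actual cant
CD = 135.1 - 120.3
CD = 14.8 mm

14.8


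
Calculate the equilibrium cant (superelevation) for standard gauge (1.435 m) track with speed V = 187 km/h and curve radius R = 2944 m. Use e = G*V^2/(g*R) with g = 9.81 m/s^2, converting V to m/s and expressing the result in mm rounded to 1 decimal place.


Convert speed: V = 187 / 3.6 = 51.9444 m/s
Apply formula: e = 1.435 * 51.9444^2 / (9.81 * 2944)
e = 1.435 * 2698.2253 / 28880.64
e = 0.134067 m = 134.1 mm

134.1


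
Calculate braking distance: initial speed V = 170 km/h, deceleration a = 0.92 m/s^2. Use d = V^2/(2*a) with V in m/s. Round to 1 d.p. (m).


Convert speed: V = 170 / 3.6 = 47.2222 m/s
V^2 = 2229.9383
d = 2229.9383 / (2 * 0.92)
d = 2229.9383 / 1.84
d = 1211.9 m

1211.9


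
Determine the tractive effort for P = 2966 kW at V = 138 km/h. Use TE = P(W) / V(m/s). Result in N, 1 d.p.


Convert: P = 2966 kW = 2966000 W
V = 138 / 3.6 = 38.3333 m/s
TE = 2966000 / 38.3333
TE = 77373.9 N

77373.9


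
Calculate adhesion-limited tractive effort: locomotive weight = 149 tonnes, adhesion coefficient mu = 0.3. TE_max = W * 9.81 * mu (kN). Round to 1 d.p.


TE_max = W * g * mu
TE_max = 149 * 9.81 * 0.3
TE_max = 1461.69 * 0.3
TE_max = 438.5 kN

438.5


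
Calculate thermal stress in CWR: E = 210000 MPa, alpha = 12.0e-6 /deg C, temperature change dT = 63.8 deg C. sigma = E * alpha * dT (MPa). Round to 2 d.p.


sigma = E * alpha * dT
sigma = 210000 * 12.0e-6 * 63.8
sigma = 2.52 * 63.8
sigma = 160.78 MPa

160.78


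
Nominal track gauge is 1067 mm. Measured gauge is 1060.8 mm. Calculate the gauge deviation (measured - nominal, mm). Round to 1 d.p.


Deviation = measured - nominal
Deviation = 1060.8 - 1067
Deviation = -6.2 mm

-6.2


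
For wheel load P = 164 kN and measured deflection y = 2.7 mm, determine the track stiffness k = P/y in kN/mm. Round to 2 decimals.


Track stiffness k = P / y
k = 164 / 2.7
k = 60.74 kN/mm

60.74


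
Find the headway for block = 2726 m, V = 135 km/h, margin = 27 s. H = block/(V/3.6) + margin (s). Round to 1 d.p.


V = 135 / 3.6 = 37.5 m/s
Block traversal time = 2726 / 37.5 = 72.6933 s
Headway = 72.6933 + 27
Headway = 99.7 s

99.7


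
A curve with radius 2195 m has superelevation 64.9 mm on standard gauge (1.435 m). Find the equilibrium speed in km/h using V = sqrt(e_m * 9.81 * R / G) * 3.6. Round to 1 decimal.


Convert cant: e = 64.9 mm = 0.0649 m
V_ms = sqrt(0.0649 * 9.81 * 2195 / 1.435)
V_ms = sqrt(973.859551) = 31.2067 m/s
V = 31.2067 * 3.6 = 112.3 km/h

112.3


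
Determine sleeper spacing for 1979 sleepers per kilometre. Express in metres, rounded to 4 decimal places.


Spacing = 1000 m / number of sleepers
Spacing = 1000 / 1979
Spacing = 0.5053 m

0.5053


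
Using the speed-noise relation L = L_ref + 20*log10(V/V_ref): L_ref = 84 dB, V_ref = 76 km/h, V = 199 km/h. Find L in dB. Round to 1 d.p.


V/V_ref = 199 / 76 = 2.618421
log10(2.618421) = 0.418039
20 * 0.418039 = 8.3608
L = 84 + 8.3608 = 92.4 dB

92.4


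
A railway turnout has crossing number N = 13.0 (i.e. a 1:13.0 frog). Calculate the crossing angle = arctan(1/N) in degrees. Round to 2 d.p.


1/N = 1/13.0 = 0.076923
angle = arctan(0.076923) = 0.076772 rad
angle = 0.076772 * 180/pi = 4.40 degrees

4.40


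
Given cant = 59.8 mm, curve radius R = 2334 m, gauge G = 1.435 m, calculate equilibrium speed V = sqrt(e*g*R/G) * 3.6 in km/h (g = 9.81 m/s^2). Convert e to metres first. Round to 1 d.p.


Convert cant: e = 59.8 mm = 0.0598 m
V_ms = sqrt(0.0598 * 9.81 * 2334 / 1.435)
V_ms = sqrt(954.155465) = 30.8894 m/s
V = 30.8894 * 3.6 = 111.2 km/h

111.2


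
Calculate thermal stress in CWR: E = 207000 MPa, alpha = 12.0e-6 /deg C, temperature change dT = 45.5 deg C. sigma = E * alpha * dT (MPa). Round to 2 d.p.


sigma = E * alpha * dT
sigma = 207000 * 12.0e-6 * 45.5
sigma = 2.484 * 45.5
sigma = 113.02 MPa

113.02


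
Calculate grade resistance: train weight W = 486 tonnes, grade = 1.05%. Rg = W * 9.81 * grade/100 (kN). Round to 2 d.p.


Rg = W * 9.81 * grade / 100
Rg = 486 * 9.81 * 1.05 / 100
Rg = 4767.66 * 0.0105
Rg = 50.06 kN

50.06


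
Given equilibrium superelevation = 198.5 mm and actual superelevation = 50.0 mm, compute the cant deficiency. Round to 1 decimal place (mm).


Cant deficiency = equilibrium cant - actual cant
CD = 198.5 - 50.0
CD = 148.5 mm

148.5


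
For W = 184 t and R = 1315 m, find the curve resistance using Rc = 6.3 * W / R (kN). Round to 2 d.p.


Rc = 6.3 * W / R
Rc = 6.3 * 184 / 1315
Rc = 1159.2 / 1315
Rc = 0.88 kN

0.88


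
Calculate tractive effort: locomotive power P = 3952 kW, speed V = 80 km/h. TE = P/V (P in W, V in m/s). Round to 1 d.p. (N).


Convert: P = 3952 kW = 3952000 W
V = 80 / 3.6 = 22.2222 m/s
TE = 3952000 / 22.2222
TE = 177840.0 N

177840.0


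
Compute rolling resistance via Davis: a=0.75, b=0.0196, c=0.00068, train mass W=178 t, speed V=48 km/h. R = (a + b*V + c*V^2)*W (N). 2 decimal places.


b*V = 0.0196 * 48 = 0.9408
c*V^2 = 0.00068 * 2304 = 1.56672
R_per_t = 0.75 + 0.9408 + 1.56672 = 3.25752 N/t
R_total = 3.25752 * 178 = 579.84 N

579.84


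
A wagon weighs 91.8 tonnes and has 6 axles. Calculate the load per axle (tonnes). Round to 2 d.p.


Load per axle = total weight / number of axles
Load = 91.8 / 6
Load = 15.30 tonnes

15.30


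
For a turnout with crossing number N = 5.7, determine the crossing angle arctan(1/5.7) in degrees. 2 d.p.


1/N = 1/5.7 = 0.175439
angle = arctan(0.175439) = 0.173671 rad
angle = 0.173671 * 180/pi = 9.95 degrees

9.95


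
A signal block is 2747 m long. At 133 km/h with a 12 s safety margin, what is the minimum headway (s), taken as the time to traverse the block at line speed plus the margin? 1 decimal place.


V = 133 / 3.6 = 36.9444 m/s
Block traversal time = 2747 / 36.9444 = 74.3549 s
Headway = 74.3549 + 12
Headway = 86.4 s

86.4


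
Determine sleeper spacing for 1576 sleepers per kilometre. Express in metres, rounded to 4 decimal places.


Spacing = 1000 m / number of sleepers
Spacing = 1000 / 1576
Spacing = 0.6345 m

0.6345


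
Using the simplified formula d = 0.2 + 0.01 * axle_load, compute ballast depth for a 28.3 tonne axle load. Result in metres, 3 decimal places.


d = 0.2 + 0.01 * 28.3
d = 0.2 + 0.283
d = 0.483 m

0.483


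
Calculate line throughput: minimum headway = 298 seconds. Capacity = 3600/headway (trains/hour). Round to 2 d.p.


Capacity = 3600 / headway
Capacity = 3600 / 298
Capacity = 12.08 trains/hour

12.08


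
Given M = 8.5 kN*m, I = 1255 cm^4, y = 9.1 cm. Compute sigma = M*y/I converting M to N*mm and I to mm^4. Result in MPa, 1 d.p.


Convert units:
M = 8.5 kN*m = 8500000 N*mm
y = 9.1 cm = 91 mm
I = 1255 cm^4 = 12550000 mm^4
sigma = 8500000 * 91 / 12550000
sigma = 61.6 MPa

61.6


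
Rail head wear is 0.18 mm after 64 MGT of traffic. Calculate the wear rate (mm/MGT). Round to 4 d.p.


Wear rate = total wear / cumulative tonnage
Rate = 0.18 / 64
Rate = 0.0028 mm/MGT

0.0028


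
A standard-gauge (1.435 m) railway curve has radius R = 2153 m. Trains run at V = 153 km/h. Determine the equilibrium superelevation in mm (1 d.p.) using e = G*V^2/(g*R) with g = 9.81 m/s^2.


Convert speed: V = 153 / 3.6 = 42.5 m/s
Apply formula: e = 1.435 * 42.5^2 / (9.81 * 2153)
e = 1.435 * 1806.25 / 21120.93
e = 0.12272 m = 122.7 mm

122.7


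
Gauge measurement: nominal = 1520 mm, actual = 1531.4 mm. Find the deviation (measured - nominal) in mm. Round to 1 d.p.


Deviation = measured - nominal
Deviation = 1531.4 - 1520
Deviation = 11.4 mm

11.4


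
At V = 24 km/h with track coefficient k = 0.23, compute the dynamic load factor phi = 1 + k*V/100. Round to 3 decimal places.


phi = 1 + k * V / 100
phi = 1 + 0.23 * 24 / 100
phi = 1 + 0.0552
phi = 1.055

1.055


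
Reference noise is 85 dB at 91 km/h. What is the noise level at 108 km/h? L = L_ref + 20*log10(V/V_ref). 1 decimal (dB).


V/V_ref = 108 / 91 = 1.186813
log10(1.186813) = 0.074382
20 * 0.074382 = 1.4876
L = 85 + 1.4876 = 86.5 dB

86.5


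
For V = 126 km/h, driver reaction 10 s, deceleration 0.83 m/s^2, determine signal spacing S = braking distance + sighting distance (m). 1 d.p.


V = 126 / 3.6 = 35.0 m/s
Braking distance = 35.0^2 / (2*0.83) = 737.9518 m
Sighting distance = 35.0 * 10 = 350.0 m
S = 737.9518 + 350.0 = 1088.0 m

1088.0


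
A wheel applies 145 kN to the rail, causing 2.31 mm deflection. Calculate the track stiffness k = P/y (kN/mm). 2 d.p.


Track stiffness k = P / y
k = 145 / 2.31
k = 62.77 kN/mm

62.77


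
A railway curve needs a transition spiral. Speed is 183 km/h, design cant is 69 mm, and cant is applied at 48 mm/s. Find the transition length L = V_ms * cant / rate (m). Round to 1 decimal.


Convert speed: V = 183 / 3.6 = 50.8333 m/s
L = 50.8333 * 69 / 48
L = 3507.5 / 48
L = 73.1 m

73.1


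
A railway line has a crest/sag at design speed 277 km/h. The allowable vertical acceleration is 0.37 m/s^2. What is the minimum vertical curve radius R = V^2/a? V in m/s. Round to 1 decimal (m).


Convert speed: V = 277 / 3.6 = 76.9444 m/s
V^2 = 5920.4475 m^2/s^2
R_v = 5920.4475 / 0.37
R_v = 16001.2 m

16001.2


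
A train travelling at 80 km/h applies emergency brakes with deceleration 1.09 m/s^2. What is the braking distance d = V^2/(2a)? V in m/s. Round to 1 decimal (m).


Convert speed: V = 80 / 3.6 = 22.2222 m/s
V^2 = 493.8272
d = 493.8272 / (2 * 1.09)
d = 493.8272 / 2.18
d = 226.5 m

226.5


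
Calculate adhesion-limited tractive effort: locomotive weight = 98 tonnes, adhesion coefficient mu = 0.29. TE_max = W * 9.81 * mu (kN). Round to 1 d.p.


TE_max = W * g * mu
TE_max = 98 * 9.81 * 0.29
TE_max = 961.38 * 0.29
TE_max = 278.8 kN

278.8


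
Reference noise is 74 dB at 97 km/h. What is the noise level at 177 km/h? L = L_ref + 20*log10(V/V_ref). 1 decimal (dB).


V/V_ref = 177 / 97 = 1.824742
log10(1.824742) = 0.261202
20 * 0.261202 = 5.224
L = 74 + 5.224 = 79.2 dB

79.2


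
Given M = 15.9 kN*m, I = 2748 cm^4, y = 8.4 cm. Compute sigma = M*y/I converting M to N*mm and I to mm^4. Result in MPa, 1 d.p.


Convert units:
M = 15.9 kN*m = 15900000 N*mm
y = 8.4 cm = 84 mm
I = 2748 cm^4 = 27480000 mm^4
sigma = 15900000 * 84 / 27480000
sigma = 48.6 MPa

48.6


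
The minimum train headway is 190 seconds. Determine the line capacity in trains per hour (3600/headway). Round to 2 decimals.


Capacity = 3600 / headway
Capacity = 3600 / 190
Capacity = 18.95 trains/hour

18.95


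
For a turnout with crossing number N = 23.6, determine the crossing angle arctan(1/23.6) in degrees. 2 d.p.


1/N = 1/23.6 = 0.042373
angle = arctan(0.042373) = 0.042348 rad
angle = 0.042348 * 180/pi = 2.43 degrees

2.43


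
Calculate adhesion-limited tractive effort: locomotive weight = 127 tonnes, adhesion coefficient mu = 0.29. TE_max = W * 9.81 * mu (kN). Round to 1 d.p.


TE_max = W * g * mu
TE_max = 127 * 9.81 * 0.29
TE_max = 1245.87 * 0.29
TE_max = 361.3 kN

361.3


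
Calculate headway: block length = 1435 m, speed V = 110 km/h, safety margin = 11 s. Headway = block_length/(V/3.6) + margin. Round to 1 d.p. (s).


V = 110 / 3.6 = 30.5556 m/s
Block traversal time = 1435 / 30.5556 = 46.9636 s
Headway = 46.9636 + 11
Headway = 58.0 s

58.0


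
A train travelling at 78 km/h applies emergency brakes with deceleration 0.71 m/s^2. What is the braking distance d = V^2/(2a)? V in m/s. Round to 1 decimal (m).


Convert speed: V = 78 / 3.6 = 21.6667 m/s
V^2 = 469.4444
d = 469.4444 / (2 * 0.71)
d = 469.4444 / 1.42
d = 330.6 m

330.6


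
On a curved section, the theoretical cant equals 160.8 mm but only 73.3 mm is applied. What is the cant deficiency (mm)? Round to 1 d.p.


Cant deficiency = equilibrium cant - actual cant
CD = 160.8 - 73.3
CD = 87.5 mm

87.5


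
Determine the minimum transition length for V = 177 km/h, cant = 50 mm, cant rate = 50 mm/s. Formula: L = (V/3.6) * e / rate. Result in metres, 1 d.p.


Convert speed: V = 177 / 3.6 = 49.1667 m/s
L = 49.1667 * 50 / 50
L = 2458.3333 / 50
L = 49.2 m

49.2


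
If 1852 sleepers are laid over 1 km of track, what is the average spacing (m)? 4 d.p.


Spacing = 1000 m / number of sleepers
Spacing = 1000 / 1852
Spacing = 0.5400 m

0.5400


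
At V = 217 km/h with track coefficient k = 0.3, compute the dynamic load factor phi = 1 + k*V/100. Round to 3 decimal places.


phi = 1 + k * V / 100
phi = 1 + 0.3 * 217 / 100
phi = 1 + 0.651
phi = 1.651

1.651


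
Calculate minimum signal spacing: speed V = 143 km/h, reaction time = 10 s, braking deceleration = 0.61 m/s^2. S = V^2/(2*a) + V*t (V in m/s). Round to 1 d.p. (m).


V = 143 / 3.6 = 39.7222 m/s
Braking distance = 39.7222^2 / (2*0.61) = 1293.3237 m
Sighting distance = 39.7222 * 10 = 397.2222 m
S = 1293.3237 + 397.2222 = 1690.5 m

1690.5


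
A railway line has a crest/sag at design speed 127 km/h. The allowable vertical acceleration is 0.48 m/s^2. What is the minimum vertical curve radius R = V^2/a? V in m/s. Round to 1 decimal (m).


Convert speed: V = 127 / 3.6 = 35.2778 m/s
V^2 = 1244.5216 m^2/s^2
R_v = 1244.5216 / 0.48
R_v = 2592.8 m

2592.8


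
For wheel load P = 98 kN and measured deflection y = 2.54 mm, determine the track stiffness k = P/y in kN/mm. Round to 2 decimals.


Track stiffness k = P / y
k = 98 / 2.54
k = 38.58 kN/mm

38.58


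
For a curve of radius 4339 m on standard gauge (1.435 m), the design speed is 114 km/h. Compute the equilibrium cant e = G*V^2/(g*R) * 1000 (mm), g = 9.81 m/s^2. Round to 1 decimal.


Convert speed: V = 114 / 3.6 = 31.6667 m/s
Apply formula: e = 1.435 * 31.6667^2 / (9.81 * 4339)
e = 1.435 * 1002.7778 / 42565.59
e = 0.033806 m = 33.8 mm

33.8


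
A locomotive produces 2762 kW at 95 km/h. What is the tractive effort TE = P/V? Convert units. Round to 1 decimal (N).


Convert: P = 2762 kW = 2762000 W
V = 95 / 3.6 = 26.3889 m/s
TE = 2762000 / 26.3889
TE = 104665.3 N

104665.3


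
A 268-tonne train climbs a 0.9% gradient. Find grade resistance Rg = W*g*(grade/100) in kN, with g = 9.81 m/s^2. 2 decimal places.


Rg = W * 9.81 * grade / 100
Rg = 268 * 9.81 * 0.9 / 100
Rg = 2629.08 * 0.009
Rg = 23.66 kN

23.66


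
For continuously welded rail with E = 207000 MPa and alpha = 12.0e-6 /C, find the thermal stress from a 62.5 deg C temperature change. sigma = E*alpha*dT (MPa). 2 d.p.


sigma = E * alpha * dT
sigma = 207000 * 12.0e-6 * 62.5
sigma = 2.484 * 62.5
sigma = 155.25 MPa

155.25


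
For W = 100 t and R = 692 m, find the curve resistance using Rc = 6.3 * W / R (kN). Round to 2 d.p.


Rc = 6.3 * W / R
Rc = 6.3 * 100 / 692
Rc = 630.0 / 692
Rc = 0.91 kN

0.91


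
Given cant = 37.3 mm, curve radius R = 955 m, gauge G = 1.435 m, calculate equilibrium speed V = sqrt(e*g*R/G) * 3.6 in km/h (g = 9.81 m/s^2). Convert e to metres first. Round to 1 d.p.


Convert cant: e = 37.3 mm = 0.0373 m
V_ms = sqrt(0.0373 * 9.81 * 955 / 1.435)
V_ms = sqrt(243.517014) = 15.605 m/s
V = 15.605 * 3.6 = 56.2 km/h

56.2


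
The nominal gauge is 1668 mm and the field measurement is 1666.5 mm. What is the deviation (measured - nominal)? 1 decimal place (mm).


Deviation = measured - nominal
Deviation = 1666.5 - 1668
Deviation = -1.5 mm

-1.5


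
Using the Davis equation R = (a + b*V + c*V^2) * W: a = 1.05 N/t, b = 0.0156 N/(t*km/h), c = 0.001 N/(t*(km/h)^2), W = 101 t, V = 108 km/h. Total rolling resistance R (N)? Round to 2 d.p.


b*V = 0.0156 * 108 = 1.6848
c*V^2 = 0.001 * 11664 = 11.664
R_per_t = 1.05 + 1.6848 + 11.664 = 14.3988 N/t
R_total = 14.3988 * 101 = 1454.28 N

1454.28


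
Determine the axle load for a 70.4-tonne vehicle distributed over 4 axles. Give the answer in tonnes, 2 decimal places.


Load per axle = total weight / number of axles
Load = 70.4 / 4
Load = 17.60 tonnes

17.60


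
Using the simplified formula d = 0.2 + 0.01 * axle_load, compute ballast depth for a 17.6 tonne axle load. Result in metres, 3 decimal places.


d = 0.2 + 0.01 * 17.6
d = 0.2 + 0.176
d = 0.376 m

0.376


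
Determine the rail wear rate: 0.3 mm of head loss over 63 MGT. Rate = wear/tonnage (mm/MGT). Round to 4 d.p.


Wear rate = total wear / cumulative tonnage
Rate = 0.3 / 63
Rate = 0.0048 mm/MGT

0.0048


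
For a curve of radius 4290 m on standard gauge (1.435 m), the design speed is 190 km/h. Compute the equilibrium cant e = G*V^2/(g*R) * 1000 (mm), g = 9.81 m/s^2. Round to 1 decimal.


Convert speed: V = 190 / 3.6 = 52.7778 m/s
Apply formula: e = 1.435 * 52.7778^2 / (9.81 * 4290)
e = 1.435 * 2785.4938 / 42084.9
e = 0.094979 m = 95.0 mm

95.0


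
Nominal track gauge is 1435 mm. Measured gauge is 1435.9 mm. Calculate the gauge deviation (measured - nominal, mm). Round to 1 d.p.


Deviation = measured - nominal
Deviation = 1435.9 - 1435
Deviation = 0.9 mm

0.9


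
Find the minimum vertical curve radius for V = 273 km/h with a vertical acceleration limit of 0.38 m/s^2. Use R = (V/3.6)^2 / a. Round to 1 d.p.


Convert speed: V = 273 / 3.6 = 75.8333 m/s
V^2 = 5750.6944 m^2/s^2
R_v = 5750.6944 / 0.38
R_v = 15133.4 m

15133.4


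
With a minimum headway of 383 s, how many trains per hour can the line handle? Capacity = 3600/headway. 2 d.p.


Capacity = 3600 / headway
Capacity = 3600 / 383
Capacity = 9.40 trains/hour

9.40


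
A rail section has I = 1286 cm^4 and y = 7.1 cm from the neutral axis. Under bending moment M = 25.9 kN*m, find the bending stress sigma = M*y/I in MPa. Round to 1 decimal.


Convert units:
M = 25.9 kN*m = 25900000 N*mm
y = 7.1 cm = 71 mm
I = 1286 cm^4 = 12860000 mm^4
sigma = 25900000 * 71 / 12860000
sigma = 143.0 MPa

143.0


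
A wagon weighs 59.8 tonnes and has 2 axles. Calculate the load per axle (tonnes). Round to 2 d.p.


Load per axle = total weight / number of axles
Load = 59.8 / 2
Load = 29.90 tonnes

29.90


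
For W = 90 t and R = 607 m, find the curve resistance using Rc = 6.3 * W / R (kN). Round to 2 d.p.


Rc = 6.3 * W / R
Rc = 6.3 * 90 / 607
Rc = 567.0 / 607
Rc = 0.93 kN

0.93


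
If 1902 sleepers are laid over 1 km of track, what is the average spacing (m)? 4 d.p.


Spacing = 1000 m / number of sleepers
Spacing = 1000 / 1902
Spacing = 0.5258 m

0.5258


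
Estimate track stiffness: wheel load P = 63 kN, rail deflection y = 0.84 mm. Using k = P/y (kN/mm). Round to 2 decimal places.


Track stiffness k = P / y
k = 63 / 0.84
k = 75.00 kN/mm

75.00


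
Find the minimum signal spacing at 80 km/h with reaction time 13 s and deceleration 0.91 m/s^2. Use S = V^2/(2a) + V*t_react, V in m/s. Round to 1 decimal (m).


V = 80 / 3.6 = 22.2222 m/s
Braking distance = 22.2222^2 / (2*0.91) = 271.3336 m
Sighting distance = 22.2222 * 13 = 288.8889 m
S = 271.3336 + 288.8889 = 560.2 m

560.2


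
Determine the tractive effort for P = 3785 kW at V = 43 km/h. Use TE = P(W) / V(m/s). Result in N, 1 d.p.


Convert: P = 3785 kW = 3785000 W
V = 43 / 3.6 = 11.9444 m/s
TE = 3785000 / 11.9444
TE = 316883.7 N

316883.7


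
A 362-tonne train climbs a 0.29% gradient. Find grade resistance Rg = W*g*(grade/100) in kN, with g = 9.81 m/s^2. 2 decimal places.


Rg = W * 9.81 * grade / 100
Rg = 362 * 9.81 * 0.29 / 100
Rg = 3551.22 * 0.0029
Rg = 10.30 kN

10.30


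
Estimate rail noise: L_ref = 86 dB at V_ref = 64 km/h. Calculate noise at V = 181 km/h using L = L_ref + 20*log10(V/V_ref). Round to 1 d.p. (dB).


V/V_ref = 181 / 64 = 2.828125
log10(2.828125) = 0.451499
20 * 0.451499 = 9.03
L = 86 + 9.03 = 95.0 dB

95.0


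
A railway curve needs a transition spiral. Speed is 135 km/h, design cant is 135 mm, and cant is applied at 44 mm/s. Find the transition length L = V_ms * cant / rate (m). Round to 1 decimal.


Convert speed: V = 135 / 3.6 = 37.5 m/s
L = 37.5 * 135 / 44
L = 5062.5 / 44
L = 115.1 m

115.1


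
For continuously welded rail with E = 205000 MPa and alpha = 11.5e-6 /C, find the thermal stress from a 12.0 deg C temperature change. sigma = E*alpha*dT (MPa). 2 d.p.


sigma = E * alpha * dT
sigma = 205000 * 11.5e-6 * 12.0
sigma = 2.3575 * 12.0
sigma = 28.29 MPa

28.29


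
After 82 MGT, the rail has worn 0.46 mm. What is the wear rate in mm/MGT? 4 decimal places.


Wear rate = total wear / cumulative tonnage
Rate = 0.46 / 82
Rate = 0.0056 mm/MGT

0.0056


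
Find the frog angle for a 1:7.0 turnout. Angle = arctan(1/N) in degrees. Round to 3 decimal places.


1/N = 1/7.0 = 0.142857
angle = arctan(0.142857) = 0.141897 rad
angle = 0.141897 * 180/pi = 8.130 degrees

8.130


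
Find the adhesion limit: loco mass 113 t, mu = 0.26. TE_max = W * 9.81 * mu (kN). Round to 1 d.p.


TE_max = W * g * mu
TE_max = 113 * 9.81 * 0.26
TE_max = 1108.53 * 0.26
TE_max = 288.2 kN

288.2


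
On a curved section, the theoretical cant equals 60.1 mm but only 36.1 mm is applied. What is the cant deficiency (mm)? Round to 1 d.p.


Cant deficiency = equilibrium cant - actual cant
CD = 60.1 - 36.1
CD = 24.0 mm

24.0


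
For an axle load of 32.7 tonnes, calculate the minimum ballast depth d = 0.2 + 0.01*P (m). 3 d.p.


d = 0.2 + 0.01 * 32.7
d = 0.2 + 0.327
d = 0.527 m

0.527


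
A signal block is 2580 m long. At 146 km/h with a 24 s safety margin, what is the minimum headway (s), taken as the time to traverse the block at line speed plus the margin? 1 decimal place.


V = 146 / 3.6 = 40.5556 m/s
Block traversal time = 2580 / 40.5556 = 63.6164 s
Headway = 63.6164 + 24
Headway = 87.6 s

87.6


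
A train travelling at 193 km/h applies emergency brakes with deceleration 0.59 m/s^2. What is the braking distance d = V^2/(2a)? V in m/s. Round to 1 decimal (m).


Convert speed: V = 193 / 3.6 = 53.6111 m/s
V^2 = 2874.1512
d = 2874.1512 / (2 * 0.59)
d = 2874.1512 / 1.18
d = 2435.7 m

2435.7


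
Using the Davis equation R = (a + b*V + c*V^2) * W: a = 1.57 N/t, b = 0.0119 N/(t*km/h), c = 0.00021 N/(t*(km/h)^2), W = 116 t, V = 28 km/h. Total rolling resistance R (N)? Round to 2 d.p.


b*V = 0.0119 * 28 = 0.3332
c*V^2 = 0.00021 * 784 = 0.16464
R_per_t = 1.57 + 0.3332 + 0.16464 = 2.06784 N/t
R_total = 2.06784 * 116 = 239.87 N

239.87


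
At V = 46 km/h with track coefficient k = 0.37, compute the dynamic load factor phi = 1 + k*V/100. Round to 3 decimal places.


phi = 1 + k * V / 100
phi = 1 + 0.37 * 46 / 100
phi = 1 + 0.1702
phi = 1.170

1.170


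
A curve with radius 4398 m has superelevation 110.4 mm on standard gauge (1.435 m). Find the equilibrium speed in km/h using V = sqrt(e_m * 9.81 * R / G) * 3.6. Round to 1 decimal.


Convert cant: e = 110.4 mm = 0.1104 m
V_ms = sqrt(0.1104 * 9.81 * 4398 / 1.435)
V_ms = sqrt(3319.261012) = 57.613 m/s
V = 57.613 * 3.6 = 207.4 km/h

207.4


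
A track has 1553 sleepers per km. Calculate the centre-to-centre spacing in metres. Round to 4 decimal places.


Spacing = 1000 m / number of sleepers
Spacing = 1000 / 1553
Spacing = 0.6439 m

0.6439


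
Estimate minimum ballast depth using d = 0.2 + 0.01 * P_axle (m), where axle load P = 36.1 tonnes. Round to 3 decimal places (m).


d = 0.2 + 0.01 * 36.1
d = 0.2 + 0.361
d = 0.561 m

0.561


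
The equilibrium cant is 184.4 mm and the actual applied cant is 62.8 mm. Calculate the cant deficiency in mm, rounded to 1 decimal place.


Cant deficiency = equilibrium cant - actual cant
CD = 184.4 - 62.8
CD = 121.6 mm

121.6


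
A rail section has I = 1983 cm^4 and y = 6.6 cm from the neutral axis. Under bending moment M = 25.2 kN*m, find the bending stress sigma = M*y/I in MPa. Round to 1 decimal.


Convert units:
M = 25.2 kN*m = 25200000 N*mm
y = 6.6 cm = 66 mm
I = 1983 cm^4 = 19830000 mm^4
sigma = 25200000 * 66 / 19830000
sigma = 83.9 MPa

83.9


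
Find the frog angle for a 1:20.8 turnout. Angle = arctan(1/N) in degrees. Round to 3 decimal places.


1/N = 1/20.8 = 0.048077
angle = arctan(0.048077) = 0.04804 rad
angle = 0.04804 * 180/pi = 2.752 degrees

2.752


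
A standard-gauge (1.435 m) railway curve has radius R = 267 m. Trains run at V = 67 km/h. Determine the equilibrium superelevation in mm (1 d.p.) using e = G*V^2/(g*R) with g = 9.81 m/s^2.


Convert speed: V = 67 / 3.6 = 18.6111 m/s
Apply formula: e = 1.435 * 18.6111^2 / (9.81 * 267)
e = 1.435 * 346.3735 / 2619.27
e = 0.189765 m = 189.8 mm

189.8


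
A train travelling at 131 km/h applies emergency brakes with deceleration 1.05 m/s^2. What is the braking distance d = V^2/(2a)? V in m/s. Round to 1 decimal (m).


Convert speed: V = 131 / 3.6 = 36.3889 m/s
V^2 = 1324.1512
d = 1324.1512 / (2 * 1.05)
d = 1324.1512 / 2.1
d = 630.5 m

630.5


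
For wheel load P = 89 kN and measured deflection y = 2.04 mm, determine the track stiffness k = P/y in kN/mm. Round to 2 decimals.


Track stiffness k = P / y
k = 89 / 2.04
k = 43.63 kN/mm

43.63


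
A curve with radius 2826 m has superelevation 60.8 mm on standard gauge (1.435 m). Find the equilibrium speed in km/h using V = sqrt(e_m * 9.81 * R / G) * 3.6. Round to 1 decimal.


Convert cant: e = 60.8 mm = 0.0608 m
V_ms = sqrt(0.0608 * 9.81 * 2826 / 1.435)
V_ms = sqrt(1174.607699) = 34.2726 m/s
V = 34.2726 * 3.6 = 123.4 km/h

123.4


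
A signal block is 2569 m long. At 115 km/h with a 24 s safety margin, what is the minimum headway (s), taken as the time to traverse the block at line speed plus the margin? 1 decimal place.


V = 115 / 3.6 = 31.9444 m/s
Block traversal time = 2569 / 31.9444 = 80.4209 s
Headway = 80.4209 + 24
Headway = 104.4 s

104.4


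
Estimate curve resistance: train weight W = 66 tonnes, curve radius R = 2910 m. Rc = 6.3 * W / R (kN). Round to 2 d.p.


Rc = 6.3 * W / R
Rc = 6.3 * 66 / 2910
Rc = 415.8 / 2910
Rc = 0.14 kN

0.14


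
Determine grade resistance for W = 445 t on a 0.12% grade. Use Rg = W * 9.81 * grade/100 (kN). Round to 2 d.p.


Rg = W * 9.81 * grade / 100
Rg = 445 * 9.81 * 0.12 / 100
Rg = 4365.45 * 0.0012
Rg = 5.24 kN

5.24


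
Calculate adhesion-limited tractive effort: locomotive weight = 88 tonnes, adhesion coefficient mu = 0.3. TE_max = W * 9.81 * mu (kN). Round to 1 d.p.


TE_max = W * g * mu
TE_max = 88 * 9.81 * 0.3
TE_max = 863.28 * 0.3
TE_max = 259.0 kN

259.0


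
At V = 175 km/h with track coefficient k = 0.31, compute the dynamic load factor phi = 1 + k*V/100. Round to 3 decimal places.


phi = 1 + k * V / 100
phi = 1 + 0.31 * 175 / 100
phi = 1 + 0.5425
phi = 1.543

1.543


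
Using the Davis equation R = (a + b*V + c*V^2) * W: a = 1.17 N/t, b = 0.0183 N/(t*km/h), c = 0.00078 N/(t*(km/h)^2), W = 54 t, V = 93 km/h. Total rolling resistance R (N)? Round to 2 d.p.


b*V = 0.0183 * 93 = 1.7019
c*V^2 = 0.00078 * 8649 = 6.74622
R_per_t = 1.17 + 1.7019 + 6.74622 = 9.61812 N/t
R_total = 9.61812 * 54 = 519.38 N

519.38


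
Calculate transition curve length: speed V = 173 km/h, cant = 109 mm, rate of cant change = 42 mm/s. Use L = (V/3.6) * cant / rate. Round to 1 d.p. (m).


Convert speed: V = 173 / 3.6 = 48.0556 m/s
L = 48.0556 * 109 / 42
L = 5238.0556 / 42
L = 124.7 m

124.7


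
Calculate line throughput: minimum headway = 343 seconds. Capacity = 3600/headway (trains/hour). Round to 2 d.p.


Capacity = 3600 / headway
Capacity = 3600 / 343
Capacity = 10.50 trains/hour

10.50


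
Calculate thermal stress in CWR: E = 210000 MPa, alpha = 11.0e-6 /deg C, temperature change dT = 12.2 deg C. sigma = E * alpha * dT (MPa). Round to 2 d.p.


sigma = E * alpha * dT
sigma = 210000 * 11.0e-6 * 12.2
sigma = 2.31 * 12.2
sigma = 28.18 MPa

28.18


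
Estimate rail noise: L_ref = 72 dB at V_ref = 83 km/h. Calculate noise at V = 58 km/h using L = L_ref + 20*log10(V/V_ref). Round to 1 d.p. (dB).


V/V_ref = 58 / 83 = 0.698795
log10(0.698795) = -0.15565
20 * -0.15565 = -3.113
L = 72 + -3.113 = 68.9 dB

68.9


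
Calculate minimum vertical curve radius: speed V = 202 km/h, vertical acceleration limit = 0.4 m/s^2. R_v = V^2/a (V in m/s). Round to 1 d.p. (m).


Convert speed: V = 202 / 3.6 = 56.1111 m/s
V^2 = 3148.4568 m^2/s^2
R_v = 3148.4568 / 0.4
R_v = 7871.1 m

7871.1


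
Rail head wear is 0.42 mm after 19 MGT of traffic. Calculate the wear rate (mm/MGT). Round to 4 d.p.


Wear rate = total wear / cumulative tonnage
Rate = 0.42 / 19
Rate = 0.0221 mm/MGT

0.0221


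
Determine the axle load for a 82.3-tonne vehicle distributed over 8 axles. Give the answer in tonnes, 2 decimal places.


Load per axle = total weight / number of axles
Load = 82.3 / 8
Load = 10.29 tonnes

10.29


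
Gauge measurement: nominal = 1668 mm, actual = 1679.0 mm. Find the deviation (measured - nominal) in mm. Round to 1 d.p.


Deviation = measured - nominal
Deviation = 1679.0 - 1668
Deviation = 11.0 mm

11.0


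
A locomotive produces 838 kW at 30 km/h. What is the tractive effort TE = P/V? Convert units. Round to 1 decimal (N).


Convert: P = 838 kW = 838000 W
V = 30 / 3.6 = 8.3333 m/s
TE = 838000 / 8.3333
TE = 100560.0 N

100560.0


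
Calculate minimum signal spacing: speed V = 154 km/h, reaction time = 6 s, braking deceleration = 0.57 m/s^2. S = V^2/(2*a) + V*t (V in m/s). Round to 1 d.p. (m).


V = 154 / 3.6 = 42.7778 m/s
Braking distance = 42.7778^2 / (2*0.57) = 1605.209 m
Sighting distance = 42.7778 * 6 = 256.6667 m
S = 1605.209 + 256.6667 = 1861.9 m

1861.9


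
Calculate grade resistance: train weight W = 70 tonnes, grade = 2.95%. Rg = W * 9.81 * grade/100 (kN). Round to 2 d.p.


Rg = W * 9.81 * grade / 100
Rg = 70 * 9.81 * 2.95 / 100
Rg = 686.7 * 0.0295
Rg = 20.26 kN

20.26


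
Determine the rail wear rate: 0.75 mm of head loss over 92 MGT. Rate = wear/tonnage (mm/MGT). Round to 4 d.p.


Wear rate = total wear / cumulative tonnage
Rate = 0.75 / 92
Rate = 0.0082 mm/MGT

0.0082


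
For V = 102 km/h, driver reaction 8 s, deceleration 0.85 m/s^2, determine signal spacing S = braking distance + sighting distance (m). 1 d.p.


V = 102 / 3.6 = 28.3333 m/s
Braking distance = 28.3333^2 / (2*0.85) = 472.2222 m
Sighting distance = 28.3333 * 8 = 226.6667 m
S = 472.2222 + 226.6667 = 698.9 m

698.9


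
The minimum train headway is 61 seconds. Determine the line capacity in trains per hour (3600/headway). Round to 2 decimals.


Capacity = 3600 / headway
Capacity = 3600 / 61
Capacity = 59.02 trains/hour

59.02


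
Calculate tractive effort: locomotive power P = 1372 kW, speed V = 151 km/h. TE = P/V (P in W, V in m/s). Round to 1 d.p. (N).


Convert: P = 1372 kW = 1372000 W
V = 151 / 3.6 = 41.9444 m/s
TE = 1372000 / 41.9444
TE = 32709.9 N

32709.9


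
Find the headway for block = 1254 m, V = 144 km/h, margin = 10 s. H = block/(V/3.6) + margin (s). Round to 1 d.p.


V = 144 / 3.6 = 40.0 m/s
Block traversal time = 1254 / 40.0 = 31.35 s
Headway = 31.35 + 10
Headway = 41.4 s

41.4


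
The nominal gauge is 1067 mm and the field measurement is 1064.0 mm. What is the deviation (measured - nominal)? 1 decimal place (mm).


Deviation = measured - nominal
Deviation = 1064.0 - 1067
Deviation = -3.0 mm

-3.0


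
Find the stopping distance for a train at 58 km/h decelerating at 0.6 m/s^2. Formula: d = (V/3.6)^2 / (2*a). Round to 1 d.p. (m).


Convert speed: V = 58 / 3.6 = 16.1111 m/s
V^2 = 259.5679
d = 259.5679 / (2 * 0.6)
d = 259.5679 / 1.2
d = 216.3 m

216.3


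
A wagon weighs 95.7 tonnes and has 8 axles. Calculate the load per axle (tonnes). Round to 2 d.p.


Load per axle = total weight / number of axles
Load = 95.7 / 8
Load = 11.96 tonnes

11.96


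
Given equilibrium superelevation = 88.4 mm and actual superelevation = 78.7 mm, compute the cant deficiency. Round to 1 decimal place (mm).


Cant deficiency = equilibrium cant - actual cant
CD = 88.4 - 78.7
CD = 9.7 mm

9.7


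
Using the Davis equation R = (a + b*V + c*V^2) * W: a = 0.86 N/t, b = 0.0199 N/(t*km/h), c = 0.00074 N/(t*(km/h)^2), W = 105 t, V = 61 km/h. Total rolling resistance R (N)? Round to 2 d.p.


b*V = 0.0199 * 61 = 1.2139
c*V^2 = 0.00074 * 3721 = 2.75354
R_per_t = 0.86 + 1.2139 + 2.75354 = 4.82744 N/t
R_total = 4.82744 * 105 = 506.88 N

506.88


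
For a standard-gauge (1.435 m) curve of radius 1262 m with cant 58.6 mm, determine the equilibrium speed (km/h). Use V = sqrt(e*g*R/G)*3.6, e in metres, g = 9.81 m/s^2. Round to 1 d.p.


Convert cant: e = 58.6 mm = 0.0586 m
V_ms = sqrt(0.0586 * 9.81 * 1262 / 1.435)
V_ms = sqrt(505.561597) = 22.4847 m/s
V = 22.4847 * 3.6 = 80.9 km/h

80.9


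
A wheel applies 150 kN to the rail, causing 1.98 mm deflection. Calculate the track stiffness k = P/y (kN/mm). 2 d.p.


Track stiffness k = P / y
k = 150 / 1.98
k = 75.76 kN/mm

75.76


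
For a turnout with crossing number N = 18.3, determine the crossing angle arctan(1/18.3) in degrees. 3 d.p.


1/N = 1/18.3 = 0.054645
angle = arctan(0.054645) = 0.054591 rad
angle = 0.054591 * 180/pi = 3.128 degrees

3.128


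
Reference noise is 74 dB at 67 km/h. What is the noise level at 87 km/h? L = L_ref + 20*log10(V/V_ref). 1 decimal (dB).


V/V_ref = 87 / 67 = 1.298507
log10(1.298507) = 0.113444
20 * 0.113444 = 2.2689
L = 74 + 2.2689 = 76.3 dB

76.3


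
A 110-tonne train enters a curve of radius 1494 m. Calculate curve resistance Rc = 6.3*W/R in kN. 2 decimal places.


Rc = 6.3 * W / R
Rc = 6.3 * 110 / 1494
Rc = 693.0 / 1494
Rc = 0.46 kN

0.46


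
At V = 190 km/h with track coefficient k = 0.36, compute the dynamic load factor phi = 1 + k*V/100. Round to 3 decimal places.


phi = 1 + k * V / 100
phi = 1 + 0.36 * 190 / 100
phi = 1 + 0.684
phi = 1.684

1.684


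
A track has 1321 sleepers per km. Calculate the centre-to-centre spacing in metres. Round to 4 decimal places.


Spacing = 1000 m / number of sleepers
Spacing = 1000 / 1321
Spacing = 0.7570 m

0.7570


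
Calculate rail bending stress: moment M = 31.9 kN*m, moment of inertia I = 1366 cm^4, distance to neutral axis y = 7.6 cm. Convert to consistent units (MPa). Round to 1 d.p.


Convert units:
M = 31.9 kN*m = 31900000 N*mm
y = 7.6 cm = 76 mm
I = 1366 cm^4 = 13660000 mm^4
sigma = 31900000 * 76 / 13660000
sigma = 177.5 MPa

177.5


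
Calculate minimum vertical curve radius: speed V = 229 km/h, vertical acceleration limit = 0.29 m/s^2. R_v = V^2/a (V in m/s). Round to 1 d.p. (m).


Convert speed: V = 229 / 3.6 = 63.6111 m/s
V^2 = 4046.3735 m^2/s^2
R_v = 4046.3735 / 0.29
R_v = 13953.0 m

13953.0


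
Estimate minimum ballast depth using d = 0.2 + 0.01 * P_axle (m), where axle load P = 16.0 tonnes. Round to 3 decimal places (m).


d = 0.2 + 0.01 * 16.0
d = 0.2 + 0.16
d = 0.360 m

0.360


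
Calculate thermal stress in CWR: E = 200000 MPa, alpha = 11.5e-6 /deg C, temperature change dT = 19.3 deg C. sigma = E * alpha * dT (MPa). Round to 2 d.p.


sigma = E * alpha * dT
sigma = 200000 * 11.5e-6 * 19.3
sigma = 2.3 * 19.3
sigma = 44.39 MPa

44.39


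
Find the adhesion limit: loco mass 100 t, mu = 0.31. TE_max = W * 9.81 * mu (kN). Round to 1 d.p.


TE_max = W * g * mu
TE_max = 100 * 9.81 * 0.31
TE_max = 981.0 * 0.31
TE_max = 304.1 kN

304.1


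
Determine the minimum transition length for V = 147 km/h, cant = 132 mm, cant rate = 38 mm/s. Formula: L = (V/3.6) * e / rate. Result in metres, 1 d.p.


Convert speed: V = 147 / 3.6 = 40.8333 m/s
L = 40.8333 * 132 / 38
L = 5390.0 / 38
L = 141.8 m

141.8


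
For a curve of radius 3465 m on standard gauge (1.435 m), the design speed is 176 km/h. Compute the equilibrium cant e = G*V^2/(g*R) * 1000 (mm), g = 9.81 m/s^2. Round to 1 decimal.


Convert speed: V = 176 / 3.6 = 48.8889 m/s
Apply formula: e = 1.435 * 48.8889^2 / (9.81 * 3465)
e = 1.435 * 2390.1235 / 33991.65
e = 0.100902 m = 100.9 mm

100.9


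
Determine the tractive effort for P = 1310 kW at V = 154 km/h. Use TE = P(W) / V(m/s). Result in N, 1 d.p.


Convert: P = 1310 kW = 1310000 W
V = 154 / 3.6 = 42.7778 m/s
TE = 1310000 / 42.7778
TE = 30623.4 N

30623.4


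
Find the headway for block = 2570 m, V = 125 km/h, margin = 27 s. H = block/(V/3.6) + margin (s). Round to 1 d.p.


V = 125 / 3.6 = 34.7222 m/s
Block traversal time = 2570 / 34.7222 = 74.016 s
Headway = 74.016 + 27
Headway = 101.0 s

101.0


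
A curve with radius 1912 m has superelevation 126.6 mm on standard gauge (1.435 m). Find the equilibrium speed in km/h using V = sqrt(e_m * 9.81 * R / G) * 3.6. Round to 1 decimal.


Convert cant: e = 126.6 mm = 0.1266 m
V_ms = sqrt(0.1266 * 9.81 * 1912 / 1.435)
V_ms = sqrt(1654.774043) = 40.6789 m/s
V = 40.6789 * 3.6 = 146.4 km/h

146.4


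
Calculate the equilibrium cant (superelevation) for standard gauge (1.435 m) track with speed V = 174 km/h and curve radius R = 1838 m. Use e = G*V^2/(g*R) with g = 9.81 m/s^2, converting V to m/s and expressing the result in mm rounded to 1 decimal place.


Convert speed: V = 174 / 3.6 = 48.3333 m/s
Apply formula: e = 1.435 * 48.3333^2 / (9.81 * 1838)
e = 1.435 * 2336.1111 / 18030.78
e = 0.185922 m = 185.9 mm

185.9


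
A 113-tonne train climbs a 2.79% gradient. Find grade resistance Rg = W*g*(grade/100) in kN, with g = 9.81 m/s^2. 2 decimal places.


Rg = W * 9.81 * grade / 100
Rg = 113 * 9.81 * 2.79 / 100
Rg = 1108.53 * 0.0279
Rg = 30.93 kN

30.93
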